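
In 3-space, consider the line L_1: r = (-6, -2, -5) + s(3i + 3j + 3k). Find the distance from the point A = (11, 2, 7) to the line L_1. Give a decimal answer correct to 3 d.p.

9.274

Taking (-6, -2, -5) on L_1 with direction v = (3, 3, 3): w = A − (-6, -2, -5) = (17, 4, 12), and w × v = (-24, -15, 39).
Distance = |w × v| / |v| = √2322 / √27 ≈ 9.274.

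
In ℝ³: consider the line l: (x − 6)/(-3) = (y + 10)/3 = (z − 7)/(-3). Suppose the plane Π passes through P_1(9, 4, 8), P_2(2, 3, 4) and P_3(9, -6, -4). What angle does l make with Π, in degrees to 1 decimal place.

l has direction (-3, 3, -3) through (6, -10, 7).
P_1P_2 = (-7, -1, -4), P_1P_3 = (0, -10, -12); a normal to Π is P_1P_2 × P_1P_3 = (-28, -84, 70).
Using P_1: Π has equation -28x - 84y + 70z = -28.
sin θ = |n·v| / (|n||v|) = |-378| / (√12740 · √27) = 0.64450.
θ ≈ 40.1°.

40.1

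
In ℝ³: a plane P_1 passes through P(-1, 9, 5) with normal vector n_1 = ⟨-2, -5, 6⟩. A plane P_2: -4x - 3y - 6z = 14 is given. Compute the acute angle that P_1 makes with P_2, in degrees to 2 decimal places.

78.09

P_1: n_1·r = n_1·P gives -2x - 5y + 6z = -13.
cos θ = |n₁·n₂| / (|n₁||n₂|) = |-13| / (√65 · √61).
θ = arccos(0.20645) ≈ 78.09°.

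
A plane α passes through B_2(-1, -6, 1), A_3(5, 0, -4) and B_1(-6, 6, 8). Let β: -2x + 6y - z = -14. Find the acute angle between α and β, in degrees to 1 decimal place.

B_2A_3 = (6, 6, -5), B_2B_1 = (-5, 12, 7); a normal to α is B_2A_3 × B_2B_1 = (102, -17, 102).
Using B_2: α has equation 102x - 17y + 102z = 102.
cos θ = |n₁·n₂| / (|n₁||n₂|) = |-408| / (√21097 · √41).
θ = arccos(0.43869) ≈ 64.0°.

64.0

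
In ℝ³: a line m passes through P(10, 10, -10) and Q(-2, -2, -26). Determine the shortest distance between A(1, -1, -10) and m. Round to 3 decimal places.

A direction vector for m is Q − P = (-12, -12, -16).
Taking (10, 10, -10) on m with direction v = (-12, -12, -16): w = A − (10, 10, -10) = (-9, -11, 0), and w × v = (176, -144, -24).
Distance = |w × v| / |v| = √52288 / √544 ≈ 9.804.

9.804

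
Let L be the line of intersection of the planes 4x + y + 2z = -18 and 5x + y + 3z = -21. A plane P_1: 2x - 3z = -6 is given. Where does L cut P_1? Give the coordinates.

Direction of L: (4, 1, 2) × (5, 1, 3) = (1, -2, -1).
A point on L: solving the two plane equations with x = -4 gives (-4, -4, 1).
Substitute r = (-4, -4, 1) + t(1, -2, -1) into the plane: -11 + 5t = -6, so t = 1.
Intersection: (-4, -4, 1) + 1·(1, -2, -1) = (-3, -6, 0).

(-3, -6, 0)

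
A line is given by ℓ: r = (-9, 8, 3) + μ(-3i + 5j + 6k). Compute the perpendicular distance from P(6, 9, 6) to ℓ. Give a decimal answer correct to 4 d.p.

Taking (-9, 8, 3) on ℓ with direction v = (-3, 5, 6): w = P − (-9, 8, 3) = (15, 1, 3), and w × v = (-9, -99, 78).
Distance = |w × v| / |v| = √15966 / √70 ≈ 15.1025.

15.1025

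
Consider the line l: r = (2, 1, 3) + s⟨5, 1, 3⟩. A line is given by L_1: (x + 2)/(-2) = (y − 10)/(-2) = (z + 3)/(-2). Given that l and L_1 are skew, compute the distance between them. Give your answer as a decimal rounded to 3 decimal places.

L_1 has direction (-2, -2, -2) through (-2, 10, -3).
Common perpendicular direction n = (5, 1, 3) × (-2, -2, -2) = (4, 4, -8).
With w = (-2, 10, -3) − (2, 1, 3) = (-4, 9, -6), w · n = 68.
Distance = |w · n| / |n| = |68| / √96 ≈ 6.940.

6.940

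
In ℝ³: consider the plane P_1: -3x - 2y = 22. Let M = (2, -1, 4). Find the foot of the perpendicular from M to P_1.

(-4, -5, 4)

Foot = M − λn with λ = (n·M − d)/|n|² = (-4 − 22)/13 = -2.
Foot = (2, -1, 4) − (-2)·(-3, -2, 0) = (-4, -5, 4).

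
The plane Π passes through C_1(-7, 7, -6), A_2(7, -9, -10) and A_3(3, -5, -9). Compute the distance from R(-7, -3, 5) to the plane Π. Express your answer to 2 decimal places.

C_1A_2 = (14, -16, -4), C_1A_3 = (10, -12, -3); a normal to Π is C_1A_2 × C_1A_3 = (0, 2, -8).
Using C_1: Π has equation 2y - 8z = 62.
n·R − d = (0)·(-7) + (2)·(-3) + (-8)·(5) − 62 = -108; |n| = √68.
Distance = |-108| / √68 = 108/√68 ≈ 13.10.

13.10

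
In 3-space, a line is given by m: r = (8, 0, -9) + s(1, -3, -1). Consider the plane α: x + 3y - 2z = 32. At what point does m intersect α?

(7, 3, -8)

Substitute r = (8, 0, -9) + t(1, -3, -1) into the plane: 26 + (-6)t = 32, so t = -1.
Intersection: (8, 0, -9) + (-1)·(1, -3, -1) = (7, 3, -8).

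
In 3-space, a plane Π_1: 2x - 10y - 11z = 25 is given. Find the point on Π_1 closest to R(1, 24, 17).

(5, 4, -5)

Foot = R − λn with λ = (n·R − d)/|n|² = (-425 − 25)/225 = -2.
Foot = (1, 24, 17) − (-2)·(2, -10, -11) = (5, 4, -5).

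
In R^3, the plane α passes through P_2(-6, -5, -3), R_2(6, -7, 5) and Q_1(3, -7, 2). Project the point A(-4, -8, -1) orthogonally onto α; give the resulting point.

(-3, -6, -2)

P_2R_2 = (12, -2, 8), P_2Q_1 = (9, -2, 5); a normal to α is P_2R_2 × P_2Q_1 = (6, 12, -6).
Using P_2: α has equation 6x + 12y - 6z = -78.
Foot = A − λn with λ = (n·A − d)/|n|² = (-114 − (-78))/216 = -1/6.
Foot = (-4, -8, -1) − (-1/6)·(6, 12, -6) = (-3, -6, -2).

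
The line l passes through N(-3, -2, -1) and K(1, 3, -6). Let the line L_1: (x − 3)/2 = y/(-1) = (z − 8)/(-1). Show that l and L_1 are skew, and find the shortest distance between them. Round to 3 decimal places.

10.867

A direction vector for l is K − N = (4, 5, -5).
L_1 has direction (2, -1, -1) through (3, 0, 8).
Common perpendicular direction n = (4, 5, -5) × (2, -1, -1) = (-10, -6, -14).
With w = (3, 0, 8) − (-3, -2, -1) = (6, 2, 9), w · n = -198.
Since n ≠ 0 the lines are not parallel, and w · n = -198 ≠ 0 so they do not intersect; hence they are skew.
Distance = |w · n| / |n| = |-198| / √332 ≈ 10.867.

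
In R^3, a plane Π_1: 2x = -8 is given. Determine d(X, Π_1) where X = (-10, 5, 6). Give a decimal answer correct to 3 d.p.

n·X − d = (2)·(-10) + (0)·(5) + (0)·(6) − (-8) = -12; |n| = √4.
Distance = |-12| / √4 = 12/√4 ≈ 6.000.

6.000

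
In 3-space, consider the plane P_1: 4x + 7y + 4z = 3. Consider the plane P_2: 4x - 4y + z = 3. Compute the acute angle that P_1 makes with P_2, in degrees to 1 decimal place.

81.1

cos θ = |n₁·n₂| / (|n₁||n₂|) = |-8| / (√81 · √33).
θ = arccos(0.15474) ≈ 81.1°.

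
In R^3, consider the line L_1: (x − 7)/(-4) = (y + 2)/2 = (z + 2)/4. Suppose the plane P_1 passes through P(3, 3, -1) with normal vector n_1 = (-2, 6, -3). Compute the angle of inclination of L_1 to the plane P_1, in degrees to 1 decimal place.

L_1 has direction (-4, 2, 4) through (7, -2, -2).
P_1: n_1·r = n_1·P gives -2x + 6y - 3z = 15.
sin θ = |n·v| / (|n||v|) = |8| / (√49 · √36) = 0.19048.
θ ≈ 11.0°.

11.0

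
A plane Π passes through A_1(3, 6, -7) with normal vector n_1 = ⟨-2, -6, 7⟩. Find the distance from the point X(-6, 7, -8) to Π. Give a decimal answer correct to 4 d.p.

0.5300

Π: n_1·r = n_1·A_1 gives -2x - 6y + 7z = -91.
n·X − d = (-2)·(-6) + (-6)·(7) + (7)·(-8) − (-91) = 5; |n| = √89.
Distance = |5| / √89 = 5/√89 ≈ 0.5300.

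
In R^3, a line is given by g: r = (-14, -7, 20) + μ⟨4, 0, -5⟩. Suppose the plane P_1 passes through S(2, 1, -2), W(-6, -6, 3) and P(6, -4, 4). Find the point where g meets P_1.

SW = (-8, -7, 5), SP = (4, -5, 6); a normal to P_1 is SW × SP = (-17, 68, 68).
Using S: P_1 has equation -17x + 68y + 68z = -102.
Substitute r = (-14, -7, 20) + t(4, 0, -5) into the plane: 1122 + (-408)t = -102, so t = 3.
Intersection: (-14, -7, 20) + 3·(4, 0, -5) = (-2, -7, 5).

(-2, -7, 5)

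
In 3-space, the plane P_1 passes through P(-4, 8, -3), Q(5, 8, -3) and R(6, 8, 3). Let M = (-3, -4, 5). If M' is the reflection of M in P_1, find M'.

(-3, 20, 5)

PQ = (9, 0, 0), PR = (10, 0, 6); a normal to P_1 is PQ × PR = (0, -54, 0).
Using P: P_1 has equation -54y = -432.
λ = (n·M − d)/|n|² = (216 − (-432))/2916 = 2/9.
Reflection = M − 2λn = (-3, -4, 5) − (4/9)·(0, -54, 0) = (-3, 20, 5).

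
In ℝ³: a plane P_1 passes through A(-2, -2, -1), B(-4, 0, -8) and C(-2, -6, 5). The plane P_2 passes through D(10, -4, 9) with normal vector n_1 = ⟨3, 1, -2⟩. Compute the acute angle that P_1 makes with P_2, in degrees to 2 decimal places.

AB = (-2, 2, -7), AC = (0, -4, 6); a normal to P_1 is AB × AC = (-16, 12, 8).
Using A: P_1 has equation -16x + 12y + 8z = 0.
P_2: n_1·r = n_1·D gives 3x + y - 2z = 8.
cos θ = |n₁·n₂| / (|n₁||n₂|) = |-52| / (√464 · √14).
θ = arccos(0.64518) ≈ 49.82°.

49.82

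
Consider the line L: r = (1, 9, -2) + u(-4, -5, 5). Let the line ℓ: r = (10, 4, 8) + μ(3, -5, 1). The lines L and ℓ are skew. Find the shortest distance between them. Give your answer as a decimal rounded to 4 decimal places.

Common perpendicular direction n = (-4, -5, 5) × (3, -5, 1) = (20, 19, 35).
With w = (10, 4, 8) − (1, 9, -2) = (9, -5, 10), w · n = 435.
Distance = |w · n| / |n| = |435| / √1986 ≈ 9.7611.

9.7611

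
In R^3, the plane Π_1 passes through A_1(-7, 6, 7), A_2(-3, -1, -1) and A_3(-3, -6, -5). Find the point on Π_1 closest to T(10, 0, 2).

(7, 4, -3)

A_1A_2 = (4, -7, -8), A_1A_3 = (4, -12, -12); a normal to Π_1 is A_1A_2 × A_1A_3 = (-12, 16, -20).
Using A_1: Π_1 has equation -12x + 16y - 20z = 40.
Foot = T − λn with λ = (n·T − d)/|n|² = (-160 − 40)/800 = -1/4.
Foot = (10, 0, 2) − (-1/4)·(-12, 16, -20) = (7, 4, -3).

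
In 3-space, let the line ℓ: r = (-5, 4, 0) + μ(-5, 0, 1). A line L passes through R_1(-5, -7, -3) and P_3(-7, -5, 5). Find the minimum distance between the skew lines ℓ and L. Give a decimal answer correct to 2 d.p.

A direction vector for L is P_3 − R_1 = (-2, 2, 8).
Common perpendicular direction n = (-5, 0, 1) × (-2, 2, 8) = (-2, 38, -10).
With w = (-5, -7, -3) − (-5, 4, 0) = (0, -11, -3), w · n = -388.
Distance = |w · n| / |n| = |-388| / √1548 ≈ 9.86.

9.86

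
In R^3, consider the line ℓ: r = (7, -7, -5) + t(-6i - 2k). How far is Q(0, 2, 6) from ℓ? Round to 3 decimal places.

Taking (7, -7, -5) on ℓ with direction v = (-6, 0, -2): w = Q − (7, -7, -5) = (-7, 9, 11), and w × v = (-18, -80, 54).
Distance = |w × v| / |v| = √9640 / √40 ≈ 15.524.

15.524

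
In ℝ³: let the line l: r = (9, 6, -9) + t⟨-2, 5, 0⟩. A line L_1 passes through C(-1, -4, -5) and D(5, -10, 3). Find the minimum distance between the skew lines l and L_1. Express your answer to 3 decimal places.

A direction vector for L_1 is D − C = (6, -6, 8).
Common perpendicular direction n = (-2, 5, 0) × (6, -6, 8) = (40, 16, -18).
With w = (-1, -4, -5) − (9, 6, -9) = (-10, -10, 4), w · n = -632.
Distance = |w · n| / |n| = |-632| / √2180 ≈ 13.536.

13.536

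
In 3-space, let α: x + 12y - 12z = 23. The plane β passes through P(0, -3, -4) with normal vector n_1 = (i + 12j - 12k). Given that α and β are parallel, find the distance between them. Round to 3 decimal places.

0.647

β: n_1·r = n_1·P gives x + 12y - 12z = 12.
Same normal n = (1, 12, -12) with |n| = √289; distance = |23 − 12| / |n| = 11/√289 ≈ 0.647.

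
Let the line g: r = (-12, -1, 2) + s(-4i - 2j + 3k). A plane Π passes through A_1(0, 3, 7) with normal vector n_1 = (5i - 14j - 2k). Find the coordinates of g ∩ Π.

(0, 5, -7)

Π: n_1·r = n_1·A_1 gives 5x - 14y - 2z = -56.
Substitute r = (-12, -1, 2) + t(-4, -2, 3) into the plane: -50 + 2t = -56, so t = -3.
Intersection: (-12, -1, 2) + (-3)·(-4, -2, 3) = (0, 5, -7).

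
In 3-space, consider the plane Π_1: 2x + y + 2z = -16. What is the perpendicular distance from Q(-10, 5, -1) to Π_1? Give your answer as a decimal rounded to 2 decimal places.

n·Q − d = (2)·(-10) + (1)·(5) + (2)·(-1) − (-16) = -1; |n| = √9.
Distance = |-1| / √9 = 1/√9 ≈ 0.33.

0.33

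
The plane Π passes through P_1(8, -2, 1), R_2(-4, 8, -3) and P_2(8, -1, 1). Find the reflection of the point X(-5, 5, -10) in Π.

P_1R_2 = (-12, 10, -4), P_1P_2 = (0, 1, 0); a normal to Π is P_1R_2 × P_1P_2 = (4, 0, -12).
Using P_1: Π has equation 4x - 12z = 20.
λ = (n·X − d)/|n|² = (100 − 20)/160 = 1/2.
Reflection = X − 2λn = (-5, 5, -10) − 1·(4, 0, -12) = (-9, 5, 2).

(-9, 5, 2)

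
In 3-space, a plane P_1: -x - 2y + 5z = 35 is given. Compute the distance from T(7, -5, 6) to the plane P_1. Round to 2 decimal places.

0.37

n·T − d = (-1)·(7) + (-2)·(-5) + (5)·(6) − 35 = -2; |n| = √30.
Distance = |-2| / √30 = 2/√30 ≈ 0.37.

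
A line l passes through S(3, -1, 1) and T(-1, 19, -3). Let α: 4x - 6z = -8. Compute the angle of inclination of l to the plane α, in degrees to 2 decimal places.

3.06

A direction vector for l is T − S = (-4, 20, -4).
sin θ = |n·v| / (|n||v|) = |8| / (√52 · √432) = 0.05338.
θ ≈ 3.06°.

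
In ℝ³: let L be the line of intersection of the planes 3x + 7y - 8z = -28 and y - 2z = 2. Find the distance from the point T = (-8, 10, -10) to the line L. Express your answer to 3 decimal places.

14.000

Direction of L: (3, 7, -8) × (0, 1, -2) = (-6, 6, 3).
A point on L: solving the two plane equations with x = -12 gives (-12, 0, -1).
Taking (-12, 0, -1) on L with direction v = (-6, 6, 3): w = T − (-12, 0, -1) = (4, 10, -9), and w × v = (84, 42, 84).
Distance = |w × v| / |v| = √15876 / √81 ≈ 14.000.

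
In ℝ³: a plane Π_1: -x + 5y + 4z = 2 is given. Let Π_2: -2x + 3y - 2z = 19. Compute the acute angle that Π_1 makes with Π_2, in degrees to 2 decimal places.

cos θ = |n₁·n₂| / (|n₁||n₂|) = |9| / (√42 · √17).
θ = arccos(0.33682) ≈ 70.32°.

70.32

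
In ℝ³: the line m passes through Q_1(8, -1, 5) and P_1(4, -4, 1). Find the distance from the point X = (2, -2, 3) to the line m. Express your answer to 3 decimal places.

A direction vector for m is P_1 − Q_1 = (-4, -3, -4).
Taking (8, -1, 5) on m with direction v = (-4, -3, -4): w = X − (8, -1, 5) = (-6, -1, -2), and w × v = (-2, -16, 14).
Distance = |w × v| / |v| = √456 / √41 ≈ 3.335.

3.335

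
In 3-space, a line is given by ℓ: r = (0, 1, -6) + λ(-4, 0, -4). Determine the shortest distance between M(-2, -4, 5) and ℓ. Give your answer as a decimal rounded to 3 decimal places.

Taking (0, 1, -6) on ℓ with direction v = (-4, 0, -4): w = M − (0, 1, -6) = (-2, -5, 11), and w × v = (20, -52, -20).
Distance = |w × v| / |v| = √3504 / √32 ≈ 10.464.

10.464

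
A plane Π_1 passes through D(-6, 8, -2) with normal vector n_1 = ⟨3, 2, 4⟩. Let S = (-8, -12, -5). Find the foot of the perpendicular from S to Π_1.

(-2, -8, 3)

Π_1: n_1·r = n_1·D gives 3x + 2y + 4z = -10.
Foot = S − λn with λ = (n·S − d)/|n|² = (-68 − (-10))/29 = -2.
Foot = (-8, -12, -5) − (-2)·(3, 2, 4) = (-2, -8, 3).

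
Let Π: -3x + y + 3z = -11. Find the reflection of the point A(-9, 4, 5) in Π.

(9, -2, -13)

λ = (n·A − d)/|n|² = (46 − (-11))/19 = 3.
Reflection = A − 2λn = (-9, 4, 5) − 6·(-3, 1, 3) = (9, -2, -13).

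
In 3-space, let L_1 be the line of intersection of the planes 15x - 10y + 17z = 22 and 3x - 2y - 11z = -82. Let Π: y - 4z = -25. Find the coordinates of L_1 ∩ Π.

(-6, -1, 6)

Direction of L_1: (15, -10, 17) × (3, -2, -11) = (144, 216, 0).
A point on L_1: solving the two plane equations with x = -12 gives (-12, -10, 6).
Substitute r = (-12, -10, 6) + t(144, 216, 0) into the plane: -34 + 216t = -25, so t = 1/24.
Intersection: (-12, -10, 6) + (1/24)·(144, 216, 0) = (-6, -1, 6).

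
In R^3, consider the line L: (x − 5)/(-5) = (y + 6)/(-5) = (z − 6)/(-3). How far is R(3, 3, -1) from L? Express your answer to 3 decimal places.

11.431

L has direction (-5, -5, -3) through (5, -6, 6).
Taking (5, -6, 6) on L with direction v = (-5, -5, -3): w = R − (5, -6, 6) = (-2, 9, -7), and w × v = (-62, 29, 55).
Distance = |w × v| / |v| = √7710 / √59 ≈ 11.431.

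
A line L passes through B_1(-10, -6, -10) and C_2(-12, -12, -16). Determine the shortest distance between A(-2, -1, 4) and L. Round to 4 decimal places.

7.9140

A direction vector for L is C_2 − B_1 = (-2, -6, -6).
Taking (-10, -6, -10) on L with direction v = (-2, -6, -6): w = A − (-10, -6, -10) = (8, 5, 14), and w × v = (54, 20, -38).
Distance = |w × v| / |v| = √4760 / √76 ≈ 7.9140.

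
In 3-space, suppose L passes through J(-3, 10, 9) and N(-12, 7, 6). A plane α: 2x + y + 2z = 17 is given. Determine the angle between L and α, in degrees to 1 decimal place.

A direction vector for L is N − J = (-9, -3, -3).
sin θ = |n·v| / (|n||v|) = |-27| / (√9 · √99) = 0.90453.
θ ≈ 64.8°.

64.8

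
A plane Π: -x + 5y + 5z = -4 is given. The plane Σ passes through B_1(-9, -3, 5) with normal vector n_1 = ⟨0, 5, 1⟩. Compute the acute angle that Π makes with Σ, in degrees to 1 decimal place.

34.5

Σ: n_1·r = n_1·B_1 gives 5y + z = -10.
cos θ = |n₁·n₂| / (|n₁||n₂|) = |30| / (√51 · √26).
θ = arccos(0.82385) ≈ 34.5°.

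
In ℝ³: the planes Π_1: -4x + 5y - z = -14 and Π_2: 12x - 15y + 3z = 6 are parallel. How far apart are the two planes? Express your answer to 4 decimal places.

1.8516

Rescale Π_2 by 1/(-3): -4x + 5y - z = -2. Then distance = |-14 − (-2)| / √42 ≈ 1.8516.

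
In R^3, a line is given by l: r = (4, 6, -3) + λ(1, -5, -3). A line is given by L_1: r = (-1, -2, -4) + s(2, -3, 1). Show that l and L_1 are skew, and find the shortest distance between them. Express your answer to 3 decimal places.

Common perpendicular direction n = (1, -5, -3) × (2, -3, 1) = (-14, -7, 7).
With w = (-1, -2, -4) − (4, 6, -3) = (-5, -8, -1), w · n = 119.
Since n ≠ 0 the lines are not parallel, and w · n = 119 ≠ 0 so they do not intersect; hence they are skew.
Distance = |w · n| / |n| = |119| / √294 ≈ 6.940.

6.940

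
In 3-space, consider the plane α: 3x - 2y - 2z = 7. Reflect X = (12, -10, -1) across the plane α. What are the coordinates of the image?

(-6, 2, 11)

λ = (n·X − d)/|n|² = (58 − 7)/17 = 3.
Reflection = X − 2λn = (12, -10, -1) − 6·(3, -2, -2) = (-6, 2, 11).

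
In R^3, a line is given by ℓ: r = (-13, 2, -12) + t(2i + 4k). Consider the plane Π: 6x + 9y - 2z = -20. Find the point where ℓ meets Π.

Substitute r = (-13, 2, -12) + t(2, 0, 4) into the plane: -36 + 4t = -20, so t = 4.
Intersection: (-13, 2, -12) + 4·(2, 0, 4) = (-5, 2, 4).

(-5, 2, 4)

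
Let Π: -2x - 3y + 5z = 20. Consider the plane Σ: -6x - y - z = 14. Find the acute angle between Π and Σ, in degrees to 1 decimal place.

74.7

cos θ = |n₁·n₂| / (|n₁||n₂|) = |10| / (√38 · √38).
θ = arccos(0.26316) ≈ 74.7°.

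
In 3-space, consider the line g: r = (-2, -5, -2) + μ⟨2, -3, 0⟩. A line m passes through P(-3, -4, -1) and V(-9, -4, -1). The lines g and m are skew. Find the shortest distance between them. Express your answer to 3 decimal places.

A direction vector for m is V − P = (-6, 0, 0).
Common perpendicular direction n = (2, -3, 0) × (-6, 0, 0) = (0, 0, -18).
With w = (-3, -4, -1) − (-2, -5, -2) = (-1, 1, 1), w · n = -18.
Distance = |w · n| / |n| = |-18| / √324 ≈ 1.000.

1.000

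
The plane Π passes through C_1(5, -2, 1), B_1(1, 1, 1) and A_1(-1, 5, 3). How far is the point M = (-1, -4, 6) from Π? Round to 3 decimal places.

7.212

C_1B_1 = (-4, 3, 0), C_1A_1 = (-6, 7, 2); a normal to Π is C_1B_1 × C_1A_1 = (6, 8, -10).
Using C_1: Π has equation 6x + 8y - 10z = 4.
n·M − d = (6)·(-1) + (8)·(-4) + (-10)·(6) − 4 = -102; |n| = √200.
Distance = |-102| / √200 = 102/√200 ≈ 7.212.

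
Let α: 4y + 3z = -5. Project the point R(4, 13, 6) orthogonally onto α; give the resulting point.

(4, 1, -3)

Foot = R − λn with λ = (n·R − d)/|n|² = (70 − (-5))/25 = 3.
Foot = (4, 13, 6) − 3·(0, 4, 3) = (4, 1, -3).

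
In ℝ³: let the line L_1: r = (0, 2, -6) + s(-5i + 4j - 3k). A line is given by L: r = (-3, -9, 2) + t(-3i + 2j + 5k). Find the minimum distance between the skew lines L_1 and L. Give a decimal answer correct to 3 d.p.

Common perpendicular direction n = (-5, 4, -3) × (-3, 2, 5) = (26, 34, 2).
With w = (-3, -9, 2) − (0, 2, -6) = (-3, -11, 8), w · n = -436.
Distance = |w · n| / |n| = |-436| / √1836 ≈ 10.175.

10.175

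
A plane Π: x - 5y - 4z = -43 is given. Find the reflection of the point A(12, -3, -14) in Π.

(6, 27, 10)

λ = (n·A − d)/|n|² = (83 − (-43))/42 = 3.
Reflection = A − 2λn = (12, -3, -14) − 6·(1, -5, -4) = (6, 27, 10).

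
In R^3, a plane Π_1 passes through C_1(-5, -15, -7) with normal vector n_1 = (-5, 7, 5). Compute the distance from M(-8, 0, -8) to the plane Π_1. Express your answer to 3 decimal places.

11.558

Π_1: n_1·r = n_1·C_1 gives -5x + 7y + 5z = -115.
n·M − d = (-5)·(-8) + (7)·(0) + (5)·(-8) − (-115) = 115; |n| = √99.
Distance = |115| / √99 = 115/√99 ≈ 11.558.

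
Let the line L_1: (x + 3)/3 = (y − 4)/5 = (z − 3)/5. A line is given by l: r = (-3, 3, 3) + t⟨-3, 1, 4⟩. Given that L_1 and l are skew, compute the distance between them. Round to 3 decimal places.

0.755

L_1 has direction (3, 5, 5) through (-3, 4, 3).
Common perpendicular direction n = (3, 5, 5) × (-3, 1, 4) = (15, -27, 18).
With w = (-3, 3, 3) − (-3, 4, 3) = (0, -1, 0), w · n = 27.
Distance = |w · n| / |n| = |27| / √1278 ≈ 0.755.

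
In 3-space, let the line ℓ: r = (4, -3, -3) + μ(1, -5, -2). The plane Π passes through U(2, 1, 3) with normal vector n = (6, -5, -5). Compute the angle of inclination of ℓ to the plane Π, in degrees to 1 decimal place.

Π: n·r = n·U gives 6x - 5y - 5z = -8.
sin θ = |n·v| / (|n||v|) = |41| / (√86 · √30) = 0.80719.
θ ≈ 53.8°.

53.8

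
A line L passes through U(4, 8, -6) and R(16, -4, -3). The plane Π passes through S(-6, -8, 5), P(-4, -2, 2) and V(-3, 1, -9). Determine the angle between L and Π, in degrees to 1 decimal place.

A direction vector for L is R − U = (12, -12, 3).
SP = (2, 6, -3), SV = (3, 9, -14); a normal to Π is SP × SV = (-57, 19, 0).
Using S: Π has equation -57x + 19y = 190.
sin θ = |n·v| / (|n||v|) = |-912| / (√3610 · √297) = 0.88077.
θ ≈ 61.7°.

61.7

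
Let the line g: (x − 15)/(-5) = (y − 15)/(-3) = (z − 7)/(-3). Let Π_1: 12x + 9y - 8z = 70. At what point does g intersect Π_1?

g has direction (-5, -3, -3) through (15, 15, 7).
Substitute r = (15, 15, 7) + t(-5, -3, -3) into the plane: 259 + (-63)t = 70, so t = 3.
Intersection: (15, 15, 7) + 3·(-5, -3, -3) = (0, 6, -2).

(0, 6, -2)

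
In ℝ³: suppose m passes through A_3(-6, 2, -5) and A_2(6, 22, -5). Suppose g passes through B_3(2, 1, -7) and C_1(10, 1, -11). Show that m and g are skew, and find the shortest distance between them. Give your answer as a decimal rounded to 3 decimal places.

A direction vector for m is A_2 − A_3 = (12, 20, 0).
A direction vector for g is C_1 − B_3 = (8, 0, -4).
Common perpendicular direction n = (12, 20, 0) × (8, 0, -4) = (-80, 48, -160).
With w = (2, 1, -7) − (-6, 2, -5) = (8, -1, -2), w · n = -368.
Since n ≠ 0 the lines are not parallel, and w · n = -368 ≠ 0 so they do not intersect; hence they are skew.
Distance = |w · n| / |n| = |-368| / √34304 ≈ 1.987.

1.987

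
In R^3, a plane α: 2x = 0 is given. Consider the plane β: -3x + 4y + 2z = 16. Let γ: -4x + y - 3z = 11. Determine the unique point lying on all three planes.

Solving the 3×3 linear system 2x = 0, -3x + 4y + 2z = 16, -4x + y - 3z = 11 (e.g. by elimination or Cramer's rule, determinant = -28) gives (0, 5, -2).

(0, 5, -2)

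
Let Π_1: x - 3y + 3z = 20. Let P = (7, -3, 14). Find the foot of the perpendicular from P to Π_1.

(5, 3, 8)

Foot = P − λn with λ = (n·P − d)/|n|² = (58 − 20)/19 = 2.
Foot = (7, -3, 14) − 2·(1, -3, 3) = (5, 3, 8).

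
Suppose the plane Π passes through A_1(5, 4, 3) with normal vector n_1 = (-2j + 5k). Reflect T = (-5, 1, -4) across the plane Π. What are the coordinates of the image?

Π: n_1·r = n_1·A_1 gives -2y + 5z = 7.
λ = (n·T − d)/|n|² = (-22 − 7)/29 = -1.
Reflection = T − 2λn = (-5, 1, -4) − (-2)·(0, -2, 5) = (-5, -3, 6).

(-5, -3, 6)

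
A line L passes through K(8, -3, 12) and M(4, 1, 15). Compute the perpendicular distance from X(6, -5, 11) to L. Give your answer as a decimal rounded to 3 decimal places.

2.963

A direction vector for L is M − K = (-4, 4, 3).
Taking (8, -3, 12) on L with direction v = (-4, 4, 3): w = X − (8, -3, 12) = (-2, -2, -1), and w × v = (-2, 10, -16).
Distance = |w × v| / |v| = √360 / √41 ≈ 2.963.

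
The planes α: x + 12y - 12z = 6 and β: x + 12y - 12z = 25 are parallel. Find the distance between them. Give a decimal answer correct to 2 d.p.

Same normal n = (1, 12, -12) with |n| = √289; distance = |6 − 25| / |n| = 19/√289 ≈ 1.12.

1.12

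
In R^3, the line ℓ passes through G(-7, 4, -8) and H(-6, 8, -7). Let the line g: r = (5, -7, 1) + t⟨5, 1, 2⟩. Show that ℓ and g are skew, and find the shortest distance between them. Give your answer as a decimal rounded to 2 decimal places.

5.86

A direction vector for ℓ is H − G = (1, 4, 1).
Common perpendicular direction n = (1, 4, 1) × (5, 1, 2) = (7, 3, -19).
With w = (5, -7, 1) − (-7, 4, -8) = (12, -11, 9), w · n = -120.
Since n ≠ 0 the lines are not parallel, and w · n = -120 ≠ 0 so they do not intersect; hence they are skew.
Distance = |w · n| / |n| = |-120| / √419 ≈ 5.86.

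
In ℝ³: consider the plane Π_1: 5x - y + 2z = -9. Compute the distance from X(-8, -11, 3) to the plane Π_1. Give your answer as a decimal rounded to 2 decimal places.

n·X − d = (5)·(-8) + (-1)·(-11) + (2)·(3) − (-9) = -14; |n| = √30.
Distance = |-14| / √30 = 14/√30 ≈ 2.56.

2.56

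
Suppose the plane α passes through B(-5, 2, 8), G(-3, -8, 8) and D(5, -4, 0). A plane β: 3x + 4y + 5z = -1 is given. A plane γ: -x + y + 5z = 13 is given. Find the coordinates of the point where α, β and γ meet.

(1, -6, 4)

BG = (2, -10, 0), BD = (10, -6, -8); a normal to α is BG × BD = (80, 16, 88).
Using B: α has equation 80x + 16y + 88z = 336.
Solving the 3×3 linear system 80x + 16y + 88z = 336, 3x + 4y + 5z = -1, -x + y + 5z = 13 (e.g. by elimination or Cramer's rule, determinant = 1496) gives (1, -6, 4).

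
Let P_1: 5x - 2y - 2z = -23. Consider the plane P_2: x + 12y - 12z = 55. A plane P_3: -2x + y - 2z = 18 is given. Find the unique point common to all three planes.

Solving the 3×3 linear system 5x - 2y - 2z = -23, x + 12y - 12z = 55, -2x + y - 2z = 18 (e.g. by elimination or Cramer's rule, determinant = -162) gives (-5, 2, -3).

(-5, 2, -3)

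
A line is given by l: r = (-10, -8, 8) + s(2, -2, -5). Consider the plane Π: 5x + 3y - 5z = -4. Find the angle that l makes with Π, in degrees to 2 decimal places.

sin θ = |n·v| / (|n||v|) = |29| / (√59 · √33) = 0.65723.
θ ≈ 41.09°.

41.09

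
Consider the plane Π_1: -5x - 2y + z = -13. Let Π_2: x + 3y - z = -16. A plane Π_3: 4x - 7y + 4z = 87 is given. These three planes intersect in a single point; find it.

Solving the 3×3 linear system -5x - 2y + z = -13, x + 3y - z = -16, 4x - 7y + 4z = 87 (e.g. by elimination or Cramer's rule, determinant = -28) gives (6, -5, 7).

(6, -5, 7)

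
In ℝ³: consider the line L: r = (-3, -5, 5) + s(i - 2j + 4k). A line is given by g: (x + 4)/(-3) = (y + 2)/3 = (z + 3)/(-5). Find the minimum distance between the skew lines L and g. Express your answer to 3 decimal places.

0.635

g has direction (-3, 3, -5) through (-4, -2, -3).
Common perpendicular direction n = (1, -2, 4) × (-3, 3, -5) = (-2, -7, -3).
With w = (-4, -2, -3) − (-3, -5, 5) = (-1, 3, -8), w · n = 5.
Distance = |w · n| / |n| = |5| / √62 ≈ 0.635.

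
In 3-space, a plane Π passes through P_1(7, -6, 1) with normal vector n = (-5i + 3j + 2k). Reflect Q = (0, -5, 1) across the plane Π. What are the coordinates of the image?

Π: n·r = n·P_1 gives -5x + 3y + 2z = -51.
λ = (n·Q − d)/|n|² = (-13 − (-51))/38 = 1.
Reflection = Q − 2λn = (0, -5, 1) − 2·(-5, 3, 2) = (10, -11, -3).

(10, -11, -3)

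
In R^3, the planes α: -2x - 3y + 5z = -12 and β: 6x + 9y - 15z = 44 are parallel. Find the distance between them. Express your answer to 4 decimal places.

0.4326

Rescale β by 1/(-3): -2x - 3y + 5z = -44/3. Then distance = |-12 − (-44/3)| / √38 ≈ 0.4326.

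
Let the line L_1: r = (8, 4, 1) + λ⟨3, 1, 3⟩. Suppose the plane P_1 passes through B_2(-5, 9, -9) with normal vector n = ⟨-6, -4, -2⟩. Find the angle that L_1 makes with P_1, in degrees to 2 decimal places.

59.14

P_1: n·r = n·B_2 gives -6x - 4y - 2z = 12.
sin θ = |n·v| / (|n||v|) = |-28| / (√56 · √19) = 0.85840.
θ ≈ 59.14°.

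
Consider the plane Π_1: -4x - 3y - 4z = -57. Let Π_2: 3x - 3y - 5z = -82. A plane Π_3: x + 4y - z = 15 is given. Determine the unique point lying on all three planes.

Solving the 3×3 linear system -4x - 3y - 4z = -57, 3x - 3y - 5z = -82, x + 4y - z = 15 (e.g. by elimination or Cramer's rule, determinant = -146) gives (-2, 7, 11).

(-2, 7, 11)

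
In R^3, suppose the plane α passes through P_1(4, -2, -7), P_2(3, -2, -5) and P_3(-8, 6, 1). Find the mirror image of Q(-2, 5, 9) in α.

P_1P_2 = (-1, 0, 2), P_1P_3 = (-12, 8, 8); a normal to α is P_1P_2 × P_1P_3 = (-16, -16, -8).
Using P_1: α has equation -16x - 16y - 8z = 24.
λ = (n·Q − d)/|n|² = (-120 − 24)/576 = -1/4.
Reflection = Q − 2λn = (-2, 5, 9) − (-1/2)·(-16, -16, -8) = (-10, -3, 5).

(-10, -3, 5)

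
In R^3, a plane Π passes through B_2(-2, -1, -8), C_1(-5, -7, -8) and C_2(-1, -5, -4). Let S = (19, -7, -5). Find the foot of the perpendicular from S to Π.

B_2C_1 = (-3, -6, 0), B_2C_2 = (1, -4, 4); a normal to Π is B_2C_1 × B_2C_2 = (-24, 12, 18).
Using B_2: Π has equation -24x + 12y + 18z = -108.
Foot = S − λn with λ = (n·S − d)/|n|² = (-630 − (-108))/1044 = -1/2.
Foot = (19, -7, -5) − (-1/2)·(-24, 12, 18) = (7, -1, 4).

(7, -1, 4)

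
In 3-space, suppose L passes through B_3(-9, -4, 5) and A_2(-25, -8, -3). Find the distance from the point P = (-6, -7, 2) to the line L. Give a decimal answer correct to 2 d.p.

5.15

A direction vector for L is A_2 − B_3 = (-16, -4, -8).
Taking (-9, -4, 5) on L with direction v = (-16, -4, -8): w = P − (-9, -4, 5) = (3, -3, -3), and w × v = (12, 72, -60).
Distance = |w × v| / |v| = √8928 / √336 ≈ 5.15.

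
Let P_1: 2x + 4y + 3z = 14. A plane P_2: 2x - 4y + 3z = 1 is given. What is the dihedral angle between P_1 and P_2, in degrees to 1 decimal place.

84.1

cos θ = |n₁·n₂| / (|n₁||n₂|) = |-3| / (√29 · √29).
θ = arccos(0.10345) ≈ 84.1°.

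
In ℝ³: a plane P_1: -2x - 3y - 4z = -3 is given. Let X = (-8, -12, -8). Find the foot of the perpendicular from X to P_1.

(-2, -3, 4)

Foot = X − λn with λ = (n·X − d)/|n|² = (84 − (-3))/29 = 3.
Foot = (-8, -12, -8) − 3·(-2, -3, -4) = (-2, -3, 4).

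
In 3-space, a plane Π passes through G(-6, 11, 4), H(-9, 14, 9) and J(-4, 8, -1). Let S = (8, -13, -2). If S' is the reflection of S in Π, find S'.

GH = (-3, 3, 5), GJ = (2, -3, -5); a normal to Π is GH × GJ = (0, -5, 3).
Using G: Π has equation -5y + 3z = -43.
λ = (n·S − d)/|n|² = (59 − (-43))/34 = 3.
Reflection = S − 2λn = (8, -13, -2) − 6·(0, -5, 3) = (8, 17, -20).

(8, 17, -20)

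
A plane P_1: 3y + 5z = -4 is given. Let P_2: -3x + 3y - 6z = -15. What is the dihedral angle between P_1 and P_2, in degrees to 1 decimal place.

60.7

cos θ = |n₁·n₂| / (|n₁||n₂|) = |-21| / (√34 · √54).
θ = arccos(0.49010) ≈ 60.7°.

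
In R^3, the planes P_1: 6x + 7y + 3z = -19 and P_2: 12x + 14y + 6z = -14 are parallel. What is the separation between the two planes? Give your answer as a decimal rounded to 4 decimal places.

1.2377

Rescale P_2 by 1/2: 6x + 7y + 3z = -7. Then distance = |-19 − (-7)| / √94 ≈ 1.2377.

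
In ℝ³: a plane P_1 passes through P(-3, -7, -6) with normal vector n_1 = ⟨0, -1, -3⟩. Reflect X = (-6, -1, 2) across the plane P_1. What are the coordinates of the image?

(-6, -7, -16)

P_1: n_1·r = n_1·P gives -y - 3z = 25.
λ = (n·X − d)/|n|² = (-5 − 25)/10 = -3.
Reflection = X − 2λn = (-6, -1, 2) − (-6)·(0, -1, -3) = (-6, -7, -16).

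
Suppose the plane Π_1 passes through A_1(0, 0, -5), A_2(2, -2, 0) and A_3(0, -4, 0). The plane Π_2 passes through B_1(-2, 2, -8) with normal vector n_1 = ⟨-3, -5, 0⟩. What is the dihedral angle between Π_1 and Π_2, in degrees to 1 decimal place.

77.8

A_1A_2 = (2, -2, 5), A_1A_3 = (0, -4, 5); a normal to Π_1 is A_1A_2 × A_1A_3 = (10, -10, -8).
Using A_1: Π_1 has equation 10x - 10y - 8z = 40.
Π_2: n_1·r = n_1·B_1 gives -3x - 5y = -4.
cos θ = |n₁·n₂| / (|n₁||n₂|) = |20| / (√264 · √34).
θ = arccos(0.21110) ≈ 77.8°.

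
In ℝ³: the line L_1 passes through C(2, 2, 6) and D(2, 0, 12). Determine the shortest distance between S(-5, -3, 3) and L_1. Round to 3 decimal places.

9.022

A direction vector for L_1 is D − C = (0, -2, 6).
Taking (2, 2, 6) on L_1 with direction v = (0, -2, 6): w = S − (2, 2, 6) = (-7, -5, -3), and w × v = (-36, 42, 14).
Distance = |w × v| / |v| = √3256 / √40 ≈ 9.022.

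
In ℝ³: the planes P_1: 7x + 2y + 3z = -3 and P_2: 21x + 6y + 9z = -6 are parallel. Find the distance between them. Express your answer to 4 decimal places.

0.1270

Rescale P_2 by 1/3: 7x + 2y + 3z = -2. Then distance = |-3 − (-2)| / √62 ≈ 0.1270.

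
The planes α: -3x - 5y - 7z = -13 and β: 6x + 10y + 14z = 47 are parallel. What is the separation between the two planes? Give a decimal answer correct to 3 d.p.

1.153

Rescale β by 1/(-2): -3x - 5y - 7z = -47/2. Then distance = |-13 − (-47/2)| / √83 ≈ 1.153.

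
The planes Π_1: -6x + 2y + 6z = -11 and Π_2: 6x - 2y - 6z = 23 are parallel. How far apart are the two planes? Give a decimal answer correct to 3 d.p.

Rescale Π_2 by 1/(-1): -6x + 2y + 6z = -23. Then distance = |-11 − (-23)| / √76 ≈ 1.376.

1.376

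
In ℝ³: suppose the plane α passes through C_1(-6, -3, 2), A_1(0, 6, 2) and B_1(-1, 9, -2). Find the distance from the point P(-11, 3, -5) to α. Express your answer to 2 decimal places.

2.65

C_1A_1 = (6, 9, 0), C_1B_1 = (5, 12, -4); a normal to α is C_1A_1 × C_1B_1 = (-36, 24, 27).
Using C_1: α has equation -36x + 24y + 27z = 198.
n·P − d = (-36)·(-11) + (24)·(3) + (27)·(-5) − 198 = 135; |n| = √2601.
Distance = |135| / √2601 = 135/√2601 ≈ 2.65.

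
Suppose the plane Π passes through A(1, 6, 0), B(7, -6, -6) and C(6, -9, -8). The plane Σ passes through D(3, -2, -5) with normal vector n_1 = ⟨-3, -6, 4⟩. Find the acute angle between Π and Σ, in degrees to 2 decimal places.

AB = (6, -12, -6), AC = (5, -15, -8); a normal to Π is AB × AC = (6, 18, -30).
Using A: Π has equation 6x + 18y - 30z = 114.
Σ: n_1·r = n_1·D gives -3x - 6y + 4z = -17.
cos θ = |n₁·n₂| / (|n₁||n₂|) = |-246| / (√1260 · √61).
θ = arccos(0.88733) ≈ 27.46°.

27.46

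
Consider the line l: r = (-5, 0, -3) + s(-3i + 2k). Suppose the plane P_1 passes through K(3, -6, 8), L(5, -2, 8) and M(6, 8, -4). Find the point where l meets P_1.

(1, 0, -7)

KL = (2, 4, 0), KM = (3, 14, -12); a normal to P_1 is KL × KM = (-48, 24, 16).
Using K: P_1 has equation -48x + 24y + 16z = -160.
Substitute r = (-5, 0, -3) + t(-3, 0, 2) into the plane: 192 + 176t = -160, so t = -2.
Intersection: (-5, 0, -3) + (-2)·(-3, 0, 2) = (1, 0, -7).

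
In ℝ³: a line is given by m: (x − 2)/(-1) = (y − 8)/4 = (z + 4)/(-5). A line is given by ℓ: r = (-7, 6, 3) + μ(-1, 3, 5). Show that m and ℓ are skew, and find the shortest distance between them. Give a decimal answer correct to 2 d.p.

m has direction (-1, 4, -5) through (2, 8, -4).
Common perpendicular direction n = (-1, 4, -5) × (-1, 3, 5) = (35, 10, 1).
With w = (-7, 6, 3) − (2, 8, -4) = (-9, -2, 7), w · n = -328.
Since n ≠ 0 the lines are not parallel, and w · n = -328 ≠ 0 so they do not intersect; hence they are skew.
Distance = |w · n| / |n| = |-328| / √1326 ≈ 9.01.

9.01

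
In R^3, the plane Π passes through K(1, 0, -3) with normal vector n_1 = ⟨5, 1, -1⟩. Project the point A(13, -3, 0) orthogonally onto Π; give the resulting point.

(3, -5, 2)

Π: n_1·r = n_1·K gives 5x + y - z = 8.
Foot = A − λn with λ = (n·A − d)/|n|² = (62 − 8)/27 = 2.
Foot = (13, -3, 0) − 2·(5, 1, -1) = (3, -5, 2).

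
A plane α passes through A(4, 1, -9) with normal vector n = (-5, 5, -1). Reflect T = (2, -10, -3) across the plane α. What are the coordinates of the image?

(-8, 0, -5)

α: n·r = n·A gives -5x + 5y - z = -6.
λ = (n·T − d)/|n|² = (-57 − (-6))/51 = -1.
Reflection = T − 2λn = (2, -10, -3) − (-2)·(-5, 5, -1) = (-8, 0, -5).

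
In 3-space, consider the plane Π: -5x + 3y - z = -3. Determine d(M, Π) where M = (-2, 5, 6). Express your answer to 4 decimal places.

n·M − d = (-5)·(-2) + (3)·(5) + (-1)·(6) − (-3) = 22; |n| = √35.
Distance = |22| / √35 = 22/√35 ≈ 3.7187.

3.7187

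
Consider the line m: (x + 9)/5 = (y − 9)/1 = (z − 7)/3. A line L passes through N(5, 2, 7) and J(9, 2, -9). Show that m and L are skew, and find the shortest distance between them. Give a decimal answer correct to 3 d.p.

9.287

m has direction (5, 1, 3) through (-9, 9, 7).
A direction vector for L is J − N = (4, 0, -16).
Common perpendicular direction n = (5, 1, 3) × (4, 0, -16) = (-16, 92, -4).
With w = (5, 2, 7) − (-9, 9, 7) = (14, -7, 0), w · n = -868.
Since n ≠ 0 the lines are not parallel, and w · n = -868 ≠ 0 so they do not intersect; hence they are skew.
Distance = |w · n| / |n| = |-868| / √8736 ≈ 9.287.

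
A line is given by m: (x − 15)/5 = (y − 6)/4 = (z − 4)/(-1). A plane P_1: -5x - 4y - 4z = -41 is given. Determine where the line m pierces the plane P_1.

(5, -2, 6)

m has direction (5, 4, -1) through (15, 6, 4).
Substitute r = (15, 6, 4) + t(5, 4, -1) into the plane: -115 + (-37)t = -41, so t = -2.
Intersection: (15, 6, 4) + (-2)·(5, 4, -1) = (5, -2, 6).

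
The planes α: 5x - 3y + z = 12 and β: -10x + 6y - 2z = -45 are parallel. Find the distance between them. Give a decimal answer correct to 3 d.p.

1.775

Rescale β by 1/(-2): 5x - 3y + z = 45/2. Then distance = |12 − (45/2)| / √35 ≈ 1.775.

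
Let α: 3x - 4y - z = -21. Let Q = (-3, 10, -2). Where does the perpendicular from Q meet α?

Foot = Q − λn with λ = (n·Q − d)/|n|² = (-47 − (-21))/26 = -1.
Foot = (-3, 10, -2) − (-1)·(3, -4, -1) = (0, 6, -3).

(0, 6, -3)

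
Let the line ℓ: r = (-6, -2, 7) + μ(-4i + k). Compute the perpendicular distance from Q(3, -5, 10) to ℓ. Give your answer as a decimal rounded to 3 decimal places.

Taking (-6, -2, 7) on ℓ with direction v = (-4, 0, 1): w = Q − (-6, -2, 7) = (9, -3, 3), and w × v = (-3, -21, -12).
Distance = |w × v| / |v| = √594 / √17 ≈ 5.911.

5.911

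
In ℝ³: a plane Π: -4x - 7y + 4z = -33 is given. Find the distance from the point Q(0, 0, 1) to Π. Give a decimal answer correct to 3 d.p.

4.111

n·Q − d = (-4)·(0) + (-7)·(0) + (4)·(1) − (-33) = 37; |n| = √81.
Distance = |37| / √81 = 37/√81 ≈ 4.111.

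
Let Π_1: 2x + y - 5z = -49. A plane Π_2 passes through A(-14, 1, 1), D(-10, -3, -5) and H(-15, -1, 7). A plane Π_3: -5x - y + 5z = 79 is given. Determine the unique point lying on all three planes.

(-10, -9, 4)

AD = (4, -4, -6), AH = (-1, -2, 6); a normal to Π_2 is AD × AH = (-36, -18, -12).
Using A: Π_2 has equation -36x - 18y - 12z = 474.
Solving the 3×3 linear system 2x + y - 5z = -49, -36x - 18y - 12z = 474, -5x - y + 5z = 79 (e.g. by elimination or Cramer's rule, determinant = 306) gives (-10, -9, 4).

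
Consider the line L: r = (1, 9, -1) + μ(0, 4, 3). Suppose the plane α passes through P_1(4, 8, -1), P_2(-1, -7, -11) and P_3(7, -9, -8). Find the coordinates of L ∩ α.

P_1P_2 = (-5, -15, -10), P_1P_3 = (3, -17, -7); a normal to α is P_1P_2 × P_1P_3 = (-65, -65, 130).
Using P_1: α has equation -65x - 65y + 130z = -910.
Substitute r = (1, 9, -1) + t(0, 4, 3) into the plane: -780 + 130t = -910, so t = -1.
Intersection: (1, 9, -1) + (-1)·(0, 4, 3) = (1, 5, -4).

(1, 5, -4)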